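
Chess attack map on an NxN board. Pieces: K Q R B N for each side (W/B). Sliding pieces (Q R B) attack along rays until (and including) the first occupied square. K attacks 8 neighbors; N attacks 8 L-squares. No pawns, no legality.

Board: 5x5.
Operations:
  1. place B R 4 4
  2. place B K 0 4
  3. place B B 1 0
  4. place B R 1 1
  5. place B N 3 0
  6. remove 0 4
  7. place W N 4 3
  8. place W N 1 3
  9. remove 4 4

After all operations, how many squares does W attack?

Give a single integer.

Answer: 7

Derivation:
Op 1: place BR@(4,4)
Op 2: place BK@(0,4)
Op 3: place BB@(1,0)
Op 4: place BR@(1,1)
Op 5: place BN@(3,0)
Op 6: remove (0,4)
Op 7: place WN@(4,3)
Op 8: place WN@(1,3)
Op 9: remove (4,4)
Per-piece attacks for W:
  WN@(1,3): attacks (3,4) (2,1) (3,2) (0,1)
  WN@(4,3): attacks (2,4) (3,1) (2,2)
Union (7 distinct): (0,1) (2,1) (2,2) (2,4) (3,1) (3,2) (3,4)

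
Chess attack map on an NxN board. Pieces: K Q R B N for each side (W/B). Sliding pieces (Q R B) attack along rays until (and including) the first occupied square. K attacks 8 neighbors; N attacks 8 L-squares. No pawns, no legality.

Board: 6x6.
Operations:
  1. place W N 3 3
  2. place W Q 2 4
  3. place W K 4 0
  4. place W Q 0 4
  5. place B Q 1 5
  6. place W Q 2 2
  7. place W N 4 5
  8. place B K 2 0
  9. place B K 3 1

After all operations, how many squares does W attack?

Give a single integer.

Answer: 32

Derivation:
Op 1: place WN@(3,3)
Op 2: place WQ@(2,4)
Op 3: place WK@(4,0)
Op 4: place WQ@(0,4)
Op 5: place BQ@(1,5)
Op 6: place WQ@(2,2)
Op 7: place WN@(4,5)
Op 8: place BK@(2,0)
Op 9: place BK@(3,1)
Per-piece attacks for W:
  WQ@(0,4): attacks (0,5) (0,3) (0,2) (0,1) (0,0) (1,4) (2,4) (1,5) (1,3) (2,2) [ray(1,0) blocked at (2,4); ray(1,1) blocked at (1,5); ray(1,-1) blocked at (2,2)]
  WQ@(2,2): attacks (2,3) (2,4) (2,1) (2,0) (3,2) (4,2) (5,2) (1,2) (0,2) (3,3) (3,1) (1,3) (0,4) (1,1) (0,0) [ray(0,1) blocked at (2,4); ray(0,-1) blocked at (2,0); ray(1,1) blocked at (3,3); ray(1,-1) blocked at (3,1); ray(-1,1) blocked at (0,4)]
  WQ@(2,4): attacks (2,5) (2,3) (2,2) (3,4) (4,4) (5,4) (1,4) (0,4) (3,5) (3,3) (1,5) (1,3) (0,2) [ray(0,-1) blocked at (2,2); ray(-1,0) blocked at (0,4); ray(1,-1) blocked at (3,3); ray(-1,1) blocked at (1,5)]
  WN@(3,3): attacks (4,5) (5,4) (2,5) (1,4) (4,1) (5,2) (2,1) (1,2)
  WK@(4,0): attacks (4,1) (5,0) (3,0) (5,1) (3,1)
  WN@(4,5): attacks (5,3) (3,3) (2,4)
Union (32 distinct): (0,0) (0,1) (0,2) (0,3) (0,4) (0,5) (1,1) (1,2) (1,3) (1,4) (1,5) (2,0) (2,1) (2,2) (2,3) (2,4) (2,5) (3,0) (3,1) (3,2) (3,3) (3,4) (3,5) (4,1) (4,2) (4,4) (4,5) (5,0) (5,1) (5,2) (5,3) (5,4)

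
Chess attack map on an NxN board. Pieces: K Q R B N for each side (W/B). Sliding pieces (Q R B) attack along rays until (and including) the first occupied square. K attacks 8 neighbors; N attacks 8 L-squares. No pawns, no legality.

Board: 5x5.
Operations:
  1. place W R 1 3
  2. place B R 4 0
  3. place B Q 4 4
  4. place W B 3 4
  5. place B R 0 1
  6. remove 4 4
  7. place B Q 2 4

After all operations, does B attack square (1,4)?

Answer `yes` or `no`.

Answer: yes

Derivation:
Op 1: place WR@(1,3)
Op 2: place BR@(4,0)
Op 3: place BQ@(4,4)
Op 4: place WB@(3,4)
Op 5: place BR@(0,1)
Op 6: remove (4,4)
Op 7: place BQ@(2,4)
Per-piece attacks for B:
  BR@(0,1): attacks (0,2) (0,3) (0,4) (0,0) (1,1) (2,1) (3,1) (4,1)
  BQ@(2,4): attacks (2,3) (2,2) (2,1) (2,0) (3,4) (1,4) (0,4) (3,3) (4,2) (1,3) [ray(1,0) blocked at (3,4); ray(-1,-1) blocked at (1,3)]
  BR@(4,0): attacks (4,1) (4,2) (4,3) (4,4) (3,0) (2,0) (1,0) (0,0)
B attacks (1,4): yes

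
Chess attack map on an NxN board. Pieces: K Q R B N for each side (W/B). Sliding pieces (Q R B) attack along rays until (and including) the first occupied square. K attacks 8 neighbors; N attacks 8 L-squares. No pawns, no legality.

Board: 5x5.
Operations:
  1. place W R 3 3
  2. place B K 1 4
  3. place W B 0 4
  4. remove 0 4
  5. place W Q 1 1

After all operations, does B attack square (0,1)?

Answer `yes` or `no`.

Op 1: place WR@(3,3)
Op 2: place BK@(1,4)
Op 3: place WB@(0,4)
Op 4: remove (0,4)
Op 5: place WQ@(1,1)
Per-piece attacks for B:
  BK@(1,4): attacks (1,3) (2,4) (0,4) (2,3) (0,3)
B attacks (0,1): no

Answer: no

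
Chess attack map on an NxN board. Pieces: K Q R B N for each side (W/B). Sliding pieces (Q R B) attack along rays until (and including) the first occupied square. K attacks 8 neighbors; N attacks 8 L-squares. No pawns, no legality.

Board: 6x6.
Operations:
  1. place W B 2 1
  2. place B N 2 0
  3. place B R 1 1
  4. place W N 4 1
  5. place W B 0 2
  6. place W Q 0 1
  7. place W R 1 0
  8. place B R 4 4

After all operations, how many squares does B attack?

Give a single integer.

Op 1: place WB@(2,1)
Op 2: place BN@(2,0)
Op 3: place BR@(1,1)
Op 4: place WN@(4,1)
Op 5: place WB@(0,2)
Op 6: place WQ@(0,1)
Op 7: place WR@(1,0)
Op 8: place BR@(4,4)
Per-piece attacks for B:
  BR@(1,1): attacks (1,2) (1,3) (1,4) (1,5) (1,0) (2,1) (0,1) [ray(0,-1) blocked at (1,0); ray(1,0) blocked at (2,1); ray(-1,0) blocked at (0,1)]
  BN@(2,0): attacks (3,2) (4,1) (1,2) (0,1)
  BR@(4,4): attacks (4,5) (4,3) (4,2) (4,1) (5,4) (3,4) (2,4) (1,4) (0,4) [ray(0,-1) blocked at (4,1)]
Union (16 distinct): (0,1) (0,4) (1,0) (1,2) (1,3) (1,4) (1,5) (2,1) (2,4) (3,2) (3,4) (4,1) (4,2) (4,3) (4,5) (5,4)

Answer: 16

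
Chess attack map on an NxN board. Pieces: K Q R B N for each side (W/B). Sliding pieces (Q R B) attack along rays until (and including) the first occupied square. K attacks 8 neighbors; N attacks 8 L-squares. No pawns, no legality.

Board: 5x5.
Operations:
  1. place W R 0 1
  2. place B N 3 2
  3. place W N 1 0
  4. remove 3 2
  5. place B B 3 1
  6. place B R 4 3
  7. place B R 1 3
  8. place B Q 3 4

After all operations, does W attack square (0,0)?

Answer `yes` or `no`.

Answer: yes

Derivation:
Op 1: place WR@(0,1)
Op 2: place BN@(3,2)
Op 3: place WN@(1,0)
Op 4: remove (3,2)
Op 5: place BB@(3,1)
Op 6: place BR@(4,3)
Op 7: place BR@(1,3)
Op 8: place BQ@(3,4)
Per-piece attacks for W:
  WR@(0,1): attacks (0,2) (0,3) (0,4) (0,0) (1,1) (2,1) (3,1) [ray(1,0) blocked at (3,1)]
  WN@(1,0): attacks (2,2) (3,1) (0,2)
W attacks (0,0): yes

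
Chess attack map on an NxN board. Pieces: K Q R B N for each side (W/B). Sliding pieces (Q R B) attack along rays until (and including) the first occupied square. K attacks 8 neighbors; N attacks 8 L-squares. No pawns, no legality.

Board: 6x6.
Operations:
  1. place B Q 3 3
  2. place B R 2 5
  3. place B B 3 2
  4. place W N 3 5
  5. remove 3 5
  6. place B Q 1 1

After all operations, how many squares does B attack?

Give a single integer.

Op 1: place BQ@(3,3)
Op 2: place BR@(2,5)
Op 3: place BB@(3,2)
Op 4: place WN@(3,5)
Op 5: remove (3,5)
Op 6: place BQ@(1,1)
Per-piece attacks for B:
  BQ@(1,1): attacks (1,2) (1,3) (1,4) (1,5) (1,0) (2,1) (3,1) (4,1) (5,1) (0,1) (2,2) (3,3) (2,0) (0,2) (0,0) [ray(1,1) blocked at (3,3)]
  BR@(2,5): attacks (2,4) (2,3) (2,2) (2,1) (2,0) (3,5) (4,5) (5,5) (1,5) (0,5)
  BB@(3,2): attacks (4,3) (5,4) (4,1) (5,0) (2,3) (1,4) (0,5) (2,1) (1,0)
  BQ@(3,3): attacks (3,4) (3,5) (3,2) (4,3) (5,3) (2,3) (1,3) (0,3) (4,4) (5,5) (4,2) (5,1) (2,4) (1,5) (2,2) (1,1) [ray(0,-1) blocked at (3,2); ray(-1,-1) blocked at (1,1)]
Union (31 distinct): (0,0) (0,1) (0,2) (0,3) (0,5) (1,0) (1,1) (1,2) (1,3) (1,4) (1,5) (2,0) (2,1) (2,2) (2,3) (2,4) (3,1) (3,2) (3,3) (3,4) (3,5) (4,1) (4,2) (4,3) (4,4) (4,5) (5,0) (5,1) (5,3) (5,4) (5,5)

Answer: 31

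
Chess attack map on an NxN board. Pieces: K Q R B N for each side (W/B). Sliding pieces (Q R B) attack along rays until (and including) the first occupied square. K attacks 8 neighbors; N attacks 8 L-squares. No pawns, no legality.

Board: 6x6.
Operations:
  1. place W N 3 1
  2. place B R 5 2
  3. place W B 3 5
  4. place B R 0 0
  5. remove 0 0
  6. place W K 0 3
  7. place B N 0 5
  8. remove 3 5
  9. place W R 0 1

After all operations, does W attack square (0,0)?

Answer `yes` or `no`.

Op 1: place WN@(3,1)
Op 2: place BR@(5,2)
Op 3: place WB@(3,5)
Op 4: place BR@(0,0)
Op 5: remove (0,0)
Op 6: place WK@(0,3)
Op 7: place BN@(0,5)
Op 8: remove (3,5)
Op 9: place WR@(0,1)
Per-piece attacks for W:
  WR@(0,1): attacks (0,2) (0,3) (0,0) (1,1) (2,1) (3,1) [ray(0,1) blocked at (0,3); ray(1,0) blocked at (3,1)]
  WK@(0,3): attacks (0,4) (0,2) (1,3) (1,4) (1,2)
  WN@(3,1): attacks (4,3) (5,2) (2,3) (1,2) (5,0) (1,0)
W attacks (0,0): yes

Answer: yes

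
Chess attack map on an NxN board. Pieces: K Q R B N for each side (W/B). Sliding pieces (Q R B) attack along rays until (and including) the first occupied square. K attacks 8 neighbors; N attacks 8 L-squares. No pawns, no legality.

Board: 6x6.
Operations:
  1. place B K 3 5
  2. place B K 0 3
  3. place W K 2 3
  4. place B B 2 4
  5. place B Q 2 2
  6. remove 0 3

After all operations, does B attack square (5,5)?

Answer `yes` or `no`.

Answer: yes

Derivation:
Op 1: place BK@(3,5)
Op 2: place BK@(0,3)
Op 3: place WK@(2,3)
Op 4: place BB@(2,4)
Op 5: place BQ@(2,2)
Op 6: remove (0,3)
Per-piece attacks for B:
  BQ@(2,2): attacks (2,3) (2,1) (2,0) (3,2) (4,2) (5,2) (1,2) (0,2) (3,3) (4,4) (5,5) (3,1) (4,0) (1,3) (0,4) (1,1) (0,0) [ray(0,1) blocked at (2,3)]
  BB@(2,4): attacks (3,5) (3,3) (4,2) (5,1) (1,5) (1,3) (0,2) [ray(1,1) blocked at (3,5)]
  BK@(3,5): attacks (3,4) (4,5) (2,5) (4,4) (2,4)
B attacks (5,5): yes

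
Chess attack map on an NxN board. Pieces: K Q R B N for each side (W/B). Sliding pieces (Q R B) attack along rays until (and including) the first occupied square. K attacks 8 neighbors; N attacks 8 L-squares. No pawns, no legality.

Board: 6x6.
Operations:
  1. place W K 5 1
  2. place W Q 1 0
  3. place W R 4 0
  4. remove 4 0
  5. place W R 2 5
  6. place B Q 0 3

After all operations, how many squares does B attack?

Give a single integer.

Op 1: place WK@(5,1)
Op 2: place WQ@(1,0)
Op 3: place WR@(4,0)
Op 4: remove (4,0)
Op 5: place WR@(2,5)
Op 6: place BQ@(0,3)
Per-piece attacks for B:
  BQ@(0,3): attacks (0,4) (0,5) (0,2) (0,1) (0,0) (1,3) (2,3) (3,3) (4,3) (5,3) (1,4) (2,5) (1,2) (2,1) (3,0) [ray(1,1) blocked at (2,5)]
Union (15 distinct): (0,0) (0,1) (0,2) (0,4) (0,5) (1,2) (1,3) (1,4) (2,1) (2,3) (2,5) (3,0) (3,3) (4,3) (5,3)

Answer: 15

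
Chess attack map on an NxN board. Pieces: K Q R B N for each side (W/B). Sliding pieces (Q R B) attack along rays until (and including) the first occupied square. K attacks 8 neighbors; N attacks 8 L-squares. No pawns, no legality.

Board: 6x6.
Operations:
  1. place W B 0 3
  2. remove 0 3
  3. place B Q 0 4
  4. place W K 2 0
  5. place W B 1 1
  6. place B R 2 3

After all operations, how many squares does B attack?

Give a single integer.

Op 1: place WB@(0,3)
Op 2: remove (0,3)
Op 3: place BQ@(0,4)
Op 4: place WK@(2,0)
Op 5: place WB@(1,1)
Op 6: place BR@(2,3)
Per-piece attacks for B:
  BQ@(0,4): attacks (0,5) (0,3) (0,2) (0,1) (0,0) (1,4) (2,4) (3,4) (4,4) (5,4) (1,5) (1,3) (2,2) (3,1) (4,0)
  BR@(2,3): attacks (2,4) (2,5) (2,2) (2,1) (2,0) (3,3) (4,3) (5,3) (1,3) (0,3) [ray(0,-1) blocked at (2,0)]
Union (21 distinct): (0,0) (0,1) (0,2) (0,3) (0,5) (1,3) (1,4) (1,5) (2,0) (2,1) (2,2) (2,4) (2,5) (3,1) (3,3) (3,4) (4,0) (4,3) (4,4) (5,3) (5,4)

Answer: 21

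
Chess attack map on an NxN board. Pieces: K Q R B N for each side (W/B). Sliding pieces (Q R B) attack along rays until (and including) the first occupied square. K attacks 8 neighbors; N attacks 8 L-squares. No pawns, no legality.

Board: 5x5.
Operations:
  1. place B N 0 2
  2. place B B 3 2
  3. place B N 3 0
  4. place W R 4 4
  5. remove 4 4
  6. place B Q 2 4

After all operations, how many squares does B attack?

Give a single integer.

Answer: 16

Derivation:
Op 1: place BN@(0,2)
Op 2: place BB@(3,2)
Op 3: place BN@(3,0)
Op 4: place WR@(4,4)
Op 5: remove (4,4)
Op 6: place BQ@(2,4)
Per-piece attacks for B:
  BN@(0,2): attacks (1,4) (2,3) (1,0) (2,1)
  BQ@(2,4): attacks (2,3) (2,2) (2,1) (2,0) (3,4) (4,4) (1,4) (0,4) (3,3) (4,2) (1,3) (0,2) [ray(-1,-1) blocked at (0,2)]
  BN@(3,0): attacks (4,2) (2,2) (1,1)
  BB@(3,2): attacks (4,3) (4,1) (2,3) (1,4) (2,1) (1,0)
Union (16 distinct): (0,2) (0,4) (1,0) (1,1) (1,3) (1,4) (2,0) (2,1) (2,2) (2,3) (3,3) (3,4) (4,1) (4,2) (4,3) (4,4)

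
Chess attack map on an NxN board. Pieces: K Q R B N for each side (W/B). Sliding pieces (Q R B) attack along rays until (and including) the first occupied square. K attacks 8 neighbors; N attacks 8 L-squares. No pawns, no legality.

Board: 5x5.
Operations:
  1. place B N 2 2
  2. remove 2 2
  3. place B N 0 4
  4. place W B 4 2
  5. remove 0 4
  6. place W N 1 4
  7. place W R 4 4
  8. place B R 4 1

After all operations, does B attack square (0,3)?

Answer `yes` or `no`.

Op 1: place BN@(2,2)
Op 2: remove (2,2)
Op 3: place BN@(0,4)
Op 4: place WB@(4,2)
Op 5: remove (0,4)
Op 6: place WN@(1,4)
Op 7: place WR@(4,4)
Op 8: place BR@(4,1)
Per-piece attacks for B:
  BR@(4,1): attacks (4,2) (4,0) (3,1) (2,1) (1,1) (0,1) [ray(0,1) blocked at (4,2)]
B attacks (0,3): no

Answer: no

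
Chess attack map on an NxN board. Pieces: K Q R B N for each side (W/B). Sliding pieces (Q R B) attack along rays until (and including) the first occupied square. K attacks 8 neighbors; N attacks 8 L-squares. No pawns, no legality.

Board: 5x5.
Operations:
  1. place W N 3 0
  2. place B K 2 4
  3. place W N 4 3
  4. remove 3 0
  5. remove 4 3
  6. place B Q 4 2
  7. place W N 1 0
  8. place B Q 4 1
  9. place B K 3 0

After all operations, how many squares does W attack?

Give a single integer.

Op 1: place WN@(3,0)
Op 2: place BK@(2,4)
Op 3: place WN@(4,3)
Op 4: remove (3,0)
Op 5: remove (4,3)
Op 6: place BQ@(4,2)
Op 7: place WN@(1,0)
Op 8: place BQ@(4,1)
Op 9: place BK@(3,0)
Per-piece attacks for W:
  WN@(1,0): attacks (2,2) (3,1) (0,2)
Union (3 distinct): (0,2) (2,2) (3,1)

Answer: 3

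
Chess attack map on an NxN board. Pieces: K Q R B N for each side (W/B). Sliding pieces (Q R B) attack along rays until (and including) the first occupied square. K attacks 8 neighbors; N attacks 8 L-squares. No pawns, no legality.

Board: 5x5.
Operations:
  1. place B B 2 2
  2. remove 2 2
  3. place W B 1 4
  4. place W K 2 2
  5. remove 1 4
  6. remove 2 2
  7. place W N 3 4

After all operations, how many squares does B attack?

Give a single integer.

Op 1: place BB@(2,2)
Op 2: remove (2,2)
Op 3: place WB@(1,4)
Op 4: place WK@(2,2)
Op 5: remove (1,4)
Op 6: remove (2,2)
Op 7: place WN@(3,4)
Per-piece attacks for B:
Union (0 distinct): (none)

Answer: 0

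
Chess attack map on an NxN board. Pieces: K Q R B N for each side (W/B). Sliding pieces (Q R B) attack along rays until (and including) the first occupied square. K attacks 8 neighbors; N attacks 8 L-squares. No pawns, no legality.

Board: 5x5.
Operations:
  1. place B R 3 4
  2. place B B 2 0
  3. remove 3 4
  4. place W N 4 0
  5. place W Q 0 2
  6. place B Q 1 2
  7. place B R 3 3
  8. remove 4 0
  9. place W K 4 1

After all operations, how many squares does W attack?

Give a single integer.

Op 1: place BR@(3,4)
Op 2: place BB@(2,0)
Op 3: remove (3,4)
Op 4: place WN@(4,0)
Op 5: place WQ@(0,2)
Op 6: place BQ@(1,2)
Op 7: place BR@(3,3)
Op 8: remove (4,0)
Op 9: place WK@(4,1)
Per-piece attacks for W:
  WQ@(0,2): attacks (0,3) (0,4) (0,1) (0,0) (1,2) (1,3) (2,4) (1,1) (2,0) [ray(1,0) blocked at (1,2); ray(1,-1) blocked at (2,0)]
  WK@(4,1): attacks (4,2) (4,0) (3,1) (3,2) (3,0)
Union (14 distinct): (0,0) (0,1) (0,3) (0,4) (1,1) (1,2) (1,3) (2,0) (2,4) (3,0) (3,1) (3,2) (4,0) (4,2)

Answer: 14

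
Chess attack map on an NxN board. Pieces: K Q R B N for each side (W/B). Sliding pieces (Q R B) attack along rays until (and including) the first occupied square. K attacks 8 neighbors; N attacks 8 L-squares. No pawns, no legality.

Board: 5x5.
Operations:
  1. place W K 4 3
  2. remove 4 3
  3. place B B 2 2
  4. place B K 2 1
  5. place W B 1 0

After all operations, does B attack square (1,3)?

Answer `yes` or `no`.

Op 1: place WK@(4,3)
Op 2: remove (4,3)
Op 3: place BB@(2,2)
Op 4: place BK@(2,1)
Op 5: place WB@(1,0)
Per-piece attacks for B:
  BK@(2,1): attacks (2,2) (2,0) (3,1) (1,1) (3,2) (3,0) (1,2) (1,0)
  BB@(2,2): attacks (3,3) (4,4) (3,1) (4,0) (1,3) (0,4) (1,1) (0,0)
B attacks (1,3): yes

Answer: yes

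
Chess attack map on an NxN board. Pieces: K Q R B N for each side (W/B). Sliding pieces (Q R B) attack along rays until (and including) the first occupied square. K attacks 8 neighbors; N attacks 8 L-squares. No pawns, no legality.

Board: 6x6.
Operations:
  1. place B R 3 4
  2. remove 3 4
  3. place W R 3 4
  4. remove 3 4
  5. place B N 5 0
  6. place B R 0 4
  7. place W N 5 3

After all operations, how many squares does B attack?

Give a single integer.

Op 1: place BR@(3,4)
Op 2: remove (3,4)
Op 3: place WR@(3,4)
Op 4: remove (3,4)
Op 5: place BN@(5,0)
Op 6: place BR@(0,4)
Op 7: place WN@(5,3)
Per-piece attacks for B:
  BR@(0,4): attacks (0,5) (0,3) (0,2) (0,1) (0,0) (1,4) (2,4) (3,4) (4,4) (5,4)
  BN@(5,0): attacks (4,2) (3,1)
Union (12 distinct): (0,0) (0,1) (0,2) (0,3) (0,5) (1,4) (2,4) (3,1) (3,4) (4,2) (4,4) (5,4)

Answer: 12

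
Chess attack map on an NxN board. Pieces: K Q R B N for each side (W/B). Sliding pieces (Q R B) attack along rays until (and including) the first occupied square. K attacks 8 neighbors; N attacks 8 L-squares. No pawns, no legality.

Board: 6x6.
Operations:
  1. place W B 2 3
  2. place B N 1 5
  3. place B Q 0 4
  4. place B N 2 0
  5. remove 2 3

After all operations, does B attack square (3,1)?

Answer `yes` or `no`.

Op 1: place WB@(2,3)
Op 2: place BN@(1,5)
Op 3: place BQ@(0,4)
Op 4: place BN@(2,0)
Op 5: remove (2,3)
Per-piece attacks for B:
  BQ@(0,4): attacks (0,5) (0,3) (0,2) (0,1) (0,0) (1,4) (2,4) (3,4) (4,4) (5,4) (1,5) (1,3) (2,2) (3,1) (4,0) [ray(1,1) blocked at (1,5)]
  BN@(1,5): attacks (2,3) (3,4) (0,3)
  BN@(2,0): attacks (3,2) (4,1) (1,2) (0,1)
B attacks (3,1): yes

Answer: yes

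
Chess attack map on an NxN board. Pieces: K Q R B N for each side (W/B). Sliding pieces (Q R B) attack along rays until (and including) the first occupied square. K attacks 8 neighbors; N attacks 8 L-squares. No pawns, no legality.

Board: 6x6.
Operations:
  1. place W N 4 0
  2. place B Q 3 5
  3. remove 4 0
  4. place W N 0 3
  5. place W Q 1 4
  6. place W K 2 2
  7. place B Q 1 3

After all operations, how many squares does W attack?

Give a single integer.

Answer: 20

Derivation:
Op 1: place WN@(4,0)
Op 2: place BQ@(3,5)
Op 3: remove (4,0)
Op 4: place WN@(0,3)
Op 5: place WQ@(1,4)
Op 6: place WK@(2,2)
Op 7: place BQ@(1,3)
Per-piece attacks for W:
  WN@(0,3): attacks (1,5) (2,4) (1,1) (2,2)
  WQ@(1,4): attacks (1,5) (1,3) (2,4) (3,4) (4,4) (5,4) (0,4) (2,5) (2,3) (3,2) (4,1) (5,0) (0,5) (0,3) [ray(0,-1) blocked at (1,3); ray(-1,-1) blocked at (0,3)]
  WK@(2,2): attacks (2,3) (2,1) (3,2) (1,2) (3,3) (3,1) (1,3) (1,1)
Union (20 distinct): (0,3) (0,4) (0,5) (1,1) (1,2) (1,3) (1,5) (2,1) (2,2) (2,3) (2,4) (2,5) (3,1) (3,2) (3,3) (3,4) (4,1) (4,4) (5,0) (5,4)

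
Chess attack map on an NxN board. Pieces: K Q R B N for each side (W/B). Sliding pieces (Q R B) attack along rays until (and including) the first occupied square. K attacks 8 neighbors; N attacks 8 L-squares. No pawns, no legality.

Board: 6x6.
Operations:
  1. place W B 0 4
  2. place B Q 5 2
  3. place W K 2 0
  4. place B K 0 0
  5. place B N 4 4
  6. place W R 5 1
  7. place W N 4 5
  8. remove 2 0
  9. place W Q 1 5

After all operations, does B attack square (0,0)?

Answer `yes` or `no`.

Op 1: place WB@(0,4)
Op 2: place BQ@(5,2)
Op 3: place WK@(2,0)
Op 4: place BK@(0,0)
Op 5: place BN@(4,4)
Op 6: place WR@(5,1)
Op 7: place WN@(4,5)
Op 8: remove (2,0)
Op 9: place WQ@(1,5)
Per-piece attacks for B:
  BK@(0,0): attacks (0,1) (1,0) (1,1)
  BN@(4,4): attacks (2,5) (5,2) (3,2) (2,3)
  BQ@(5,2): attacks (5,3) (5,4) (5,5) (5,1) (4,2) (3,2) (2,2) (1,2) (0,2) (4,3) (3,4) (2,5) (4,1) (3,0) [ray(0,-1) blocked at (5,1)]
B attacks (0,0): no

Answer: no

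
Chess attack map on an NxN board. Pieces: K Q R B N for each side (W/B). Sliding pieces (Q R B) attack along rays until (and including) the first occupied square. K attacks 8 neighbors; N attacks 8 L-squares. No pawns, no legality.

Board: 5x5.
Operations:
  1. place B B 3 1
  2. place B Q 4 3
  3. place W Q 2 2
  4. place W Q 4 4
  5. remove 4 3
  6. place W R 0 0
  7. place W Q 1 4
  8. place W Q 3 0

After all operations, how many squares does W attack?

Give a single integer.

Answer: 25

Derivation:
Op 1: place BB@(3,1)
Op 2: place BQ@(4,3)
Op 3: place WQ@(2,2)
Op 4: place WQ@(4,4)
Op 5: remove (4,3)
Op 6: place WR@(0,0)
Op 7: place WQ@(1,4)
Op 8: place WQ@(3,0)
Per-piece attacks for W:
  WR@(0,0): attacks (0,1) (0,2) (0,3) (0,4) (1,0) (2,0) (3,0) [ray(1,0) blocked at (3,0)]
  WQ@(1,4): attacks (1,3) (1,2) (1,1) (1,0) (2,4) (3,4) (4,4) (0,4) (2,3) (3,2) (4,1) (0,3) [ray(1,0) blocked at (4,4)]
  WQ@(2,2): attacks (2,3) (2,4) (2,1) (2,0) (3,2) (4,2) (1,2) (0,2) (3,3) (4,4) (3,1) (1,3) (0,4) (1,1) (0,0) [ray(1,1) blocked at (4,4); ray(1,-1) blocked at (3,1); ray(-1,-1) blocked at (0,0)]
  WQ@(3,0): attacks (3,1) (4,0) (2,0) (1,0) (0,0) (4,1) (2,1) (1,2) (0,3) [ray(0,1) blocked at (3,1); ray(-1,0) blocked at (0,0)]
  WQ@(4,4): attacks (4,3) (4,2) (4,1) (4,0) (3,4) (2,4) (1,4) (3,3) (2,2) [ray(-1,0) blocked at (1,4); ray(-1,-1) blocked at (2,2)]
Union (25 distinct): (0,0) (0,1) (0,2) (0,3) (0,4) (1,0) (1,1) (1,2) (1,3) (1,4) (2,0) (2,1) (2,2) (2,3) (2,4) (3,0) (3,1) (3,2) (3,3) (3,4) (4,0) (4,1) (4,2) (4,3) (4,4)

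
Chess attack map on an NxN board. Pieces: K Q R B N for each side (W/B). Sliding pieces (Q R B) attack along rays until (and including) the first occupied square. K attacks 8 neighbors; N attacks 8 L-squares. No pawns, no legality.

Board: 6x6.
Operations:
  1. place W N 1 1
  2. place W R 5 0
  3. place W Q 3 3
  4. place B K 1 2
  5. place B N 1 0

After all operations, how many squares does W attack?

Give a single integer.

Answer: 23

Derivation:
Op 1: place WN@(1,1)
Op 2: place WR@(5,0)
Op 3: place WQ@(3,3)
Op 4: place BK@(1,2)
Op 5: place BN@(1,0)
Per-piece attacks for W:
  WN@(1,1): attacks (2,3) (3,2) (0,3) (3,0)
  WQ@(3,3): attacks (3,4) (3,5) (3,2) (3,1) (3,0) (4,3) (5,3) (2,3) (1,3) (0,3) (4,4) (5,5) (4,2) (5,1) (2,4) (1,5) (2,2) (1,1) [ray(-1,-1) blocked at (1,1)]
  WR@(5,0): attacks (5,1) (5,2) (5,3) (5,4) (5,5) (4,0) (3,0) (2,0) (1,0) [ray(-1,0) blocked at (1,0)]
Union (23 distinct): (0,3) (1,0) (1,1) (1,3) (1,5) (2,0) (2,2) (2,3) (2,4) (3,0) (3,1) (3,2) (3,4) (3,5) (4,0) (4,2) (4,3) (4,4) (5,1) (5,2) (5,3) (5,4) (5,5)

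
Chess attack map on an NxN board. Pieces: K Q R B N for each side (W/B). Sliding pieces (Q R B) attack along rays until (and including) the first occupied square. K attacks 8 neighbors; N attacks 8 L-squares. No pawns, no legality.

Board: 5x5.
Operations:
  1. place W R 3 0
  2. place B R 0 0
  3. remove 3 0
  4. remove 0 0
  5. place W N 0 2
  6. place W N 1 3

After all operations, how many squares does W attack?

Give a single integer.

Op 1: place WR@(3,0)
Op 2: place BR@(0,0)
Op 3: remove (3,0)
Op 4: remove (0,0)
Op 5: place WN@(0,2)
Op 6: place WN@(1,3)
Per-piece attacks for W:
  WN@(0,2): attacks (1,4) (2,3) (1,0) (2,1)
  WN@(1,3): attacks (3,4) (2,1) (3,2) (0,1)
Union (7 distinct): (0,1) (1,0) (1,4) (2,1) (2,3) (3,2) (3,4)

Answer: 7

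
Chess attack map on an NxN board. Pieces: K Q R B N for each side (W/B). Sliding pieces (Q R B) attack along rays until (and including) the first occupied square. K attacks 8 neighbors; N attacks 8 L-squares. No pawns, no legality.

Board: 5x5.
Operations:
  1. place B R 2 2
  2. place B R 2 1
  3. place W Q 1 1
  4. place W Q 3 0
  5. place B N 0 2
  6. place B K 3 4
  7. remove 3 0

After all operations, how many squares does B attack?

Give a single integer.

Answer: 17

Derivation:
Op 1: place BR@(2,2)
Op 2: place BR@(2,1)
Op 3: place WQ@(1,1)
Op 4: place WQ@(3,0)
Op 5: place BN@(0,2)
Op 6: place BK@(3,4)
Op 7: remove (3,0)
Per-piece attacks for B:
  BN@(0,2): attacks (1,4) (2,3) (1,0) (2,1)
  BR@(2,1): attacks (2,2) (2,0) (3,1) (4,1) (1,1) [ray(0,1) blocked at (2,2); ray(-1,0) blocked at (1,1)]
  BR@(2,2): attacks (2,3) (2,4) (2,1) (3,2) (4,2) (1,2) (0,2) [ray(0,-1) blocked at (2,1); ray(-1,0) blocked at (0,2)]
  BK@(3,4): attacks (3,3) (4,4) (2,4) (4,3) (2,3)
Union (17 distinct): (0,2) (1,0) (1,1) (1,2) (1,4) (2,0) (2,1) (2,2) (2,3) (2,4) (3,1) (3,2) (3,3) (4,1) (4,2) (4,3) (4,4)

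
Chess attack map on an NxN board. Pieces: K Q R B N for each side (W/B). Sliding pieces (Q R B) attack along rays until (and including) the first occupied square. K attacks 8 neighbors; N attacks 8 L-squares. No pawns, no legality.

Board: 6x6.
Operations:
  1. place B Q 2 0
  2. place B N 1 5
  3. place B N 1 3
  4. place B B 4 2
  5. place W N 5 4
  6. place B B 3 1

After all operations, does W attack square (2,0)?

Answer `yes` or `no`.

Answer: no

Derivation:
Op 1: place BQ@(2,0)
Op 2: place BN@(1,5)
Op 3: place BN@(1,3)
Op 4: place BB@(4,2)
Op 5: place WN@(5,4)
Op 6: place BB@(3,1)
Per-piece attacks for W:
  WN@(5,4): attacks (3,5) (4,2) (3,3)
W attacks (2,0): no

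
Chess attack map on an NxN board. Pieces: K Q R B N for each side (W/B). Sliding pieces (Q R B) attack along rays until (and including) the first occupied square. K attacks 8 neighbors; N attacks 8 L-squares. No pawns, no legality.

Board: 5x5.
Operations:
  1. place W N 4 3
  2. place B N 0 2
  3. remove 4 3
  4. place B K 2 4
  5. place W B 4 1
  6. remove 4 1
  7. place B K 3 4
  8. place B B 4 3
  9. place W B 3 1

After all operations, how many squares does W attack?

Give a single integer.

Op 1: place WN@(4,3)
Op 2: place BN@(0,2)
Op 3: remove (4,3)
Op 4: place BK@(2,4)
Op 5: place WB@(4,1)
Op 6: remove (4,1)
Op 7: place BK@(3,4)
Op 8: place BB@(4,3)
Op 9: place WB@(3,1)
Per-piece attacks for W:
  WB@(3,1): attacks (4,2) (4,0) (2,2) (1,3) (0,4) (2,0)
Union (6 distinct): (0,4) (1,3) (2,0) (2,2) (4,0) (4,2)

Answer: 6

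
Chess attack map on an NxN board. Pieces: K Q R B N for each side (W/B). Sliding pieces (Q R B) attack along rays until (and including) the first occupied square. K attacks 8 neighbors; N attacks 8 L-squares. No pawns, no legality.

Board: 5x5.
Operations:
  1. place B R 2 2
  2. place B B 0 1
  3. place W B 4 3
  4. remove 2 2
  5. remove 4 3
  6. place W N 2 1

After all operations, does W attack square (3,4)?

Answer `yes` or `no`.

Op 1: place BR@(2,2)
Op 2: place BB@(0,1)
Op 3: place WB@(4,3)
Op 4: remove (2,2)
Op 5: remove (4,3)
Op 6: place WN@(2,1)
Per-piece attacks for W:
  WN@(2,1): attacks (3,3) (4,2) (1,3) (0,2) (4,0) (0,0)
W attacks (3,4): no

Answer: no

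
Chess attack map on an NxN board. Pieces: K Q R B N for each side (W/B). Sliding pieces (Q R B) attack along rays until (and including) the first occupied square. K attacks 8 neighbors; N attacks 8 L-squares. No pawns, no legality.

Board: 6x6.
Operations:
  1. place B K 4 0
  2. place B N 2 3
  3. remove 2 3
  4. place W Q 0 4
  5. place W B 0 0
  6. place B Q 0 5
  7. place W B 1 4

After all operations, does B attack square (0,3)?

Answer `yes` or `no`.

Op 1: place BK@(4,0)
Op 2: place BN@(2,3)
Op 3: remove (2,3)
Op 4: place WQ@(0,4)
Op 5: place WB@(0,0)
Op 6: place BQ@(0,5)
Op 7: place WB@(1,4)
Per-piece attacks for B:
  BQ@(0,5): attacks (0,4) (1,5) (2,5) (3,5) (4,5) (5,5) (1,4) [ray(0,-1) blocked at (0,4); ray(1,-1) blocked at (1,4)]
  BK@(4,0): attacks (4,1) (5,0) (3,0) (5,1) (3,1)
B attacks (0,3): no

Answer: no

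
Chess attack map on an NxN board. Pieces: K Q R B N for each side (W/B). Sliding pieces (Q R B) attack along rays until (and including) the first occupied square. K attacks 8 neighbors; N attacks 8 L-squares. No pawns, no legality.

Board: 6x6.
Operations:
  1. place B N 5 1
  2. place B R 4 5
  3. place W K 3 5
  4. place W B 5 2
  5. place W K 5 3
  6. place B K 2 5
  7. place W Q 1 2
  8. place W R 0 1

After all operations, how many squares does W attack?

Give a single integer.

Op 1: place BN@(5,1)
Op 2: place BR@(4,5)
Op 3: place WK@(3,5)
Op 4: place WB@(5,2)
Op 5: place WK@(5,3)
Op 6: place BK@(2,5)
Op 7: place WQ@(1,2)
Op 8: place WR@(0,1)
Per-piece attacks for W:
  WR@(0,1): attacks (0,2) (0,3) (0,4) (0,5) (0,0) (1,1) (2,1) (3,1) (4,1) (5,1) [ray(1,0) blocked at (5,1)]
  WQ@(1,2): attacks (1,3) (1,4) (1,5) (1,1) (1,0) (2,2) (3,2) (4,2) (5,2) (0,2) (2,3) (3,4) (4,5) (2,1) (3,0) (0,3) (0,1) [ray(1,0) blocked at (5,2); ray(1,1) blocked at (4,5); ray(-1,-1) blocked at (0,1)]
  WK@(3,5): attacks (3,4) (4,5) (2,5) (4,4) (2,4)
  WB@(5,2): attacks (4,3) (3,4) (2,5) (4,1) (3,0) [ray(-1,1) blocked at (2,5)]
  WK@(5,3): attacks (5,4) (5,2) (4,3) (4,4) (4,2)
Union (28 distinct): (0,0) (0,1) (0,2) (0,3) (0,4) (0,5) (1,0) (1,1) (1,3) (1,4) (1,5) (2,1) (2,2) (2,3) (2,4) (2,5) (3,0) (3,1) (3,2) (3,4) (4,1) (4,2) (4,3) (4,4) (4,5) (5,1) (5,2) (5,4)

Answer: 28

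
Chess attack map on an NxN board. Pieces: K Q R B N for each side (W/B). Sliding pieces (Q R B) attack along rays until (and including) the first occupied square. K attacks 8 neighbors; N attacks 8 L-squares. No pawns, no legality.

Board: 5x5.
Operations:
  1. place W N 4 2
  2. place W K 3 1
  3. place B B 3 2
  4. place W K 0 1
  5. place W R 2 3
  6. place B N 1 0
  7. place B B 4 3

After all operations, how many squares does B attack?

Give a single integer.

Answer: 10

Derivation:
Op 1: place WN@(4,2)
Op 2: place WK@(3,1)
Op 3: place BB@(3,2)
Op 4: place WK@(0,1)
Op 5: place WR@(2,3)
Op 6: place BN@(1,0)
Op 7: place BB@(4,3)
Per-piece attacks for B:
  BN@(1,0): attacks (2,2) (3,1) (0,2)
  BB@(3,2): attacks (4,3) (4,1) (2,3) (2,1) (1,0) [ray(1,1) blocked at (4,3); ray(-1,1) blocked at (2,3); ray(-1,-1) blocked at (1,0)]
  BB@(4,3): attacks (3,4) (3,2) [ray(-1,-1) blocked at (3,2)]
Union (10 distinct): (0,2) (1,0) (2,1) (2,2) (2,3) (3,1) (3,2) (3,4) (4,1) (4,3)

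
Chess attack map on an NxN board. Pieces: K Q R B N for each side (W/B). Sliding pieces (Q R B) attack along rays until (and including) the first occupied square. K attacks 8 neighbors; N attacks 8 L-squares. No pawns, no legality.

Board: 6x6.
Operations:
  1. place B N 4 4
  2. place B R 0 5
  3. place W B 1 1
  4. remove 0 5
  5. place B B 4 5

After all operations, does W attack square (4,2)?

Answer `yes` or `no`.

Op 1: place BN@(4,4)
Op 2: place BR@(0,5)
Op 3: place WB@(1,1)
Op 4: remove (0,5)
Op 5: place BB@(4,5)
Per-piece attacks for W:
  WB@(1,1): attacks (2,2) (3,3) (4,4) (2,0) (0,2) (0,0) [ray(1,1) blocked at (4,4)]
W attacks (4,2): no

Answer: no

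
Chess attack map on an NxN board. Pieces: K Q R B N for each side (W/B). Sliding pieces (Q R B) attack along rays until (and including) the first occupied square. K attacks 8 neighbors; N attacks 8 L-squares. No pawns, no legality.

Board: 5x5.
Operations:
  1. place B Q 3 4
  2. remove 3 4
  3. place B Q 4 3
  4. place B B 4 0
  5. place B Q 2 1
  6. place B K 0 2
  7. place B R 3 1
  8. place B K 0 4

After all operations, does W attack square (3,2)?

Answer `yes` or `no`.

Op 1: place BQ@(3,4)
Op 2: remove (3,4)
Op 3: place BQ@(4,3)
Op 4: place BB@(4,0)
Op 5: place BQ@(2,1)
Op 6: place BK@(0,2)
Op 7: place BR@(3,1)
Op 8: place BK@(0,4)
Per-piece attacks for W:
W attacks (3,2): no

Answer: no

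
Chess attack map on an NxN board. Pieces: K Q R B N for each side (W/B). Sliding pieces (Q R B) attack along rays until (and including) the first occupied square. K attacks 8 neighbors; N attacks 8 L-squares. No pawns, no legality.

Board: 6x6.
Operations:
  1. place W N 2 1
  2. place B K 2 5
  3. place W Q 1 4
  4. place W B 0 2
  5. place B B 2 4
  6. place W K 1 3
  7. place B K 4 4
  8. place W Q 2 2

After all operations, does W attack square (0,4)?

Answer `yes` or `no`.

Op 1: place WN@(2,1)
Op 2: place BK@(2,5)
Op 3: place WQ@(1,4)
Op 4: place WB@(0,2)
Op 5: place BB@(2,4)
Op 6: place WK@(1,3)
Op 7: place BK@(4,4)
Op 8: place WQ@(2,2)
Per-piece attacks for W:
  WB@(0,2): attacks (1,3) (1,1) (2,0) [ray(1,1) blocked at (1,3)]
  WK@(1,3): attacks (1,4) (1,2) (2,3) (0,3) (2,4) (2,2) (0,4) (0,2)
  WQ@(1,4): attacks (1,5) (1,3) (2,4) (0,4) (2,5) (2,3) (3,2) (4,1) (5,0) (0,5) (0,3) [ray(0,-1) blocked at (1,3); ray(1,0) blocked at (2,4); ray(1,1) blocked at (2,5)]
  WN@(2,1): attacks (3,3) (4,2) (1,3) (0,2) (4,0) (0,0)
  WQ@(2,2): attacks (2,3) (2,4) (2,1) (3,2) (4,2) (5,2) (1,2) (0,2) (3,3) (4,4) (3,1) (4,0) (1,3) (1,1) (0,0) [ray(0,1) blocked at (2,4); ray(0,-1) blocked at (2,1); ray(-1,0) blocked at (0,2); ray(1,1) blocked at (4,4); ray(-1,1) blocked at (1,3)]
W attacks (0,4): yes

Answer: yes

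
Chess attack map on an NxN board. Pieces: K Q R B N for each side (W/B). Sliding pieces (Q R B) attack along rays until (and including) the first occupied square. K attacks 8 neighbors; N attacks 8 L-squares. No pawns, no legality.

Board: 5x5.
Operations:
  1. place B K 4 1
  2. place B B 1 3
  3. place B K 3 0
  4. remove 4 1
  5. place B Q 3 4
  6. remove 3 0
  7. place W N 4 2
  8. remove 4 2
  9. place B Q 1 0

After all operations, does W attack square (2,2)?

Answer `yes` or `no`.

Op 1: place BK@(4,1)
Op 2: place BB@(1,3)
Op 3: place BK@(3,0)
Op 4: remove (4,1)
Op 5: place BQ@(3,4)
Op 6: remove (3,0)
Op 7: place WN@(4,2)
Op 8: remove (4,2)
Op 9: place BQ@(1,0)
Per-piece attacks for W:
W attacks (2,2): no

Answer: no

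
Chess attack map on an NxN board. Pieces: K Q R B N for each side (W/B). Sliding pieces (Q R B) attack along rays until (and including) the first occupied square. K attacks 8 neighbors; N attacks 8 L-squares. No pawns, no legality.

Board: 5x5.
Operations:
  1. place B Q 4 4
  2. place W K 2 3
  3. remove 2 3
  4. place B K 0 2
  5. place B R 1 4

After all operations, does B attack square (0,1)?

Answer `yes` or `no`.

Op 1: place BQ@(4,4)
Op 2: place WK@(2,3)
Op 3: remove (2,3)
Op 4: place BK@(0,2)
Op 5: place BR@(1,4)
Per-piece attacks for B:
  BK@(0,2): attacks (0,3) (0,1) (1,2) (1,3) (1,1)
  BR@(1,4): attacks (1,3) (1,2) (1,1) (1,0) (2,4) (3,4) (4,4) (0,4) [ray(1,0) blocked at (4,4)]
  BQ@(4,4): attacks (4,3) (4,2) (4,1) (4,0) (3,4) (2,4) (1,4) (3,3) (2,2) (1,1) (0,0) [ray(-1,0) blocked at (1,4)]
B attacks (0,1): yes

Answer: yes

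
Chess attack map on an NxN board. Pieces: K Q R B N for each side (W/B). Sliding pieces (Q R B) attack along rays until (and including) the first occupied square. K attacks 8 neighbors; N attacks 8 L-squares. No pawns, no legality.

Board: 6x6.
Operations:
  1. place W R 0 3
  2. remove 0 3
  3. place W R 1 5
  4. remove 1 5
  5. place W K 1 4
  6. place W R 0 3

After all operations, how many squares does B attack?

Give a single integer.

Op 1: place WR@(0,3)
Op 2: remove (0,3)
Op 3: place WR@(1,5)
Op 4: remove (1,5)
Op 5: place WK@(1,4)
Op 6: place WR@(0,3)
Per-piece attacks for B:
Union (0 distinct): (none)

Answer: 0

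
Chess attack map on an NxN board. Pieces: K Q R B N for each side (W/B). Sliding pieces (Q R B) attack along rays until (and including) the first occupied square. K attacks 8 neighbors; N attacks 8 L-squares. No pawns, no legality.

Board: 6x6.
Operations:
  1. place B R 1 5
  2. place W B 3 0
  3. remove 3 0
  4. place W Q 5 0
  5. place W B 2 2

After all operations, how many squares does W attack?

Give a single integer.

Answer: 21

Derivation:
Op 1: place BR@(1,5)
Op 2: place WB@(3,0)
Op 3: remove (3,0)
Op 4: place WQ@(5,0)
Op 5: place WB@(2,2)
Per-piece attacks for W:
  WB@(2,2): attacks (3,3) (4,4) (5,5) (3,1) (4,0) (1,3) (0,4) (1,1) (0,0)
  WQ@(5,0): attacks (5,1) (5,2) (5,3) (5,4) (5,5) (4,0) (3,0) (2,0) (1,0) (0,0) (4,1) (3,2) (2,3) (1,4) (0,5)
Union (21 distinct): (0,0) (0,4) (0,5) (1,0) (1,1) (1,3) (1,4) (2,0) (2,3) (3,0) (3,1) (3,2) (3,3) (4,0) (4,1) (4,4) (5,1) (5,2) (5,3) (5,4) (5,5)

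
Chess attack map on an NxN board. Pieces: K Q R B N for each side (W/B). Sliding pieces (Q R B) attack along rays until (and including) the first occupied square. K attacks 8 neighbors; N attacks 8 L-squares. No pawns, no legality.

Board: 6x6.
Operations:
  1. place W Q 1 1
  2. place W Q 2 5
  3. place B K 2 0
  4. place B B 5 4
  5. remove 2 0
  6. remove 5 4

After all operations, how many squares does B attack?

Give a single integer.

Answer: 0

Derivation:
Op 1: place WQ@(1,1)
Op 2: place WQ@(2,5)
Op 3: place BK@(2,0)
Op 4: place BB@(5,4)
Op 5: remove (2,0)
Op 6: remove (5,4)
Per-piece attacks for B:
Union (0 distinct): (none)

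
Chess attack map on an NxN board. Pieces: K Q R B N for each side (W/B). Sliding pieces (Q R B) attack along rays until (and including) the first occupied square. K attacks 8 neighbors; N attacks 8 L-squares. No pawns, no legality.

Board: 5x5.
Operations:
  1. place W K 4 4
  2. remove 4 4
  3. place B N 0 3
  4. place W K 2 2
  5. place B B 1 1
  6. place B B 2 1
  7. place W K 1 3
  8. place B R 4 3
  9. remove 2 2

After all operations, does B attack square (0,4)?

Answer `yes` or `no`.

Op 1: place WK@(4,4)
Op 2: remove (4,4)
Op 3: place BN@(0,3)
Op 4: place WK@(2,2)
Op 5: place BB@(1,1)
Op 6: place BB@(2,1)
Op 7: place WK@(1,3)
Op 8: place BR@(4,3)
Op 9: remove (2,2)
Per-piece attacks for B:
  BN@(0,3): attacks (2,4) (1,1) (2,2)
  BB@(1,1): attacks (2,2) (3,3) (4,4) (2,0) (0,2) (0,0)
  BB@(2,1): attacks (3,2) (4,3) (3,0) (1,2) (0,3) (1,0) [ray(1,1) blocked at (4,3); ray(-1,1) blocked at (0,3)]
  BR@(4,3): attacks (4,4) (4,2) (4,1) (4,0) (3,3) (2,3) (1,3) [ray(-1,0) blocked at (1,3)]
B attacks (0,4): no

Answer: no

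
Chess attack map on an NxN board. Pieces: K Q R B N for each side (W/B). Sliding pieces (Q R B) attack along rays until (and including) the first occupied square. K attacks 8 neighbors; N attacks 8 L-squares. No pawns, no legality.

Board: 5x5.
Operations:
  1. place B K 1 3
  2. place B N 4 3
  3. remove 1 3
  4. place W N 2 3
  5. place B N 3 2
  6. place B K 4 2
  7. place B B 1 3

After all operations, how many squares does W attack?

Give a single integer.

Answer: 6

Derivation:
Op 1: place BK@(1,3)
Op 2: place BN@(4,3)
Op 3: remove (1,3)
Op 4: place WN@(2,3)
Op 5: place BN@(3,2)
Op 6: place BK@(4,2)
Op 7: place BB@(1,3)
Per-piece attacks for W:
  WN@(2,3): attacks (4,4) (0,4) (3,1) (4,2) (1,1) (0,2)
Union (6 distinct): (0,2) (0,4) (1,1) (3,1) (4,2) (4,4)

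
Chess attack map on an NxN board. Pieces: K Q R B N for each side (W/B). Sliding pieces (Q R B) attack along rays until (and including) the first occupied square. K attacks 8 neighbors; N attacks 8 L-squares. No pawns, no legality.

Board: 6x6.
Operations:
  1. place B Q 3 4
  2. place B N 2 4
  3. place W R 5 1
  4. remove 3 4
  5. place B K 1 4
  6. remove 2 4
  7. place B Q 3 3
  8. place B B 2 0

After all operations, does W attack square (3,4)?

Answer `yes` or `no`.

Op 1: place BQ@(3,4)
Op 2: place BN@(2,4)
Op 3: place WR@(5,1)
Op 4: remove (3,4)
Op 5: place BK@(1,4)
Op 6: remove (2,4)
Op 7: place BQ@(3,3)
Op 8: place BB@(2,0)
Per-piece attacks for W:
  WR@(5,1): attacks (5,2) (5,3) (5,4) (5,5) (5,0) (4,1) (3,1) (2,1) (1,1) (0,1)
W attacks (3,4): no

Answer: no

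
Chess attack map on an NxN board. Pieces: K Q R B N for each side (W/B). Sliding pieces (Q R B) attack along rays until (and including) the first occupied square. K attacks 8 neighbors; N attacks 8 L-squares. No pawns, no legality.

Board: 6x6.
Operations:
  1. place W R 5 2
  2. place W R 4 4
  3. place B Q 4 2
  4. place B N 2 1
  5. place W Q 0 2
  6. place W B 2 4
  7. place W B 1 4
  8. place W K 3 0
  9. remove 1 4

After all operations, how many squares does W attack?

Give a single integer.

Op 1: place WR@(5,2)
Op 2: place WR@(4,4)
Op 3: place BQ@(4,2)
Op 4: place BN@(2,1)
Op 5: place WQ@(0,2)
Op 6: place WB@(2,4)
Op 7: place WB@(1,4)
Op 8: place WK@(3,0)
Op 9: remove (1,4)
Per-piece attacks for W:
  WQ@(0,2): attacks (0,3) (0,4) (0,5) (0,1) (0,0) (1,2) (2,2) (3,2) (4,2) (1,3) (2,4) (1,1) (2,0) [ray(1,0) blocked at (4,2); ray(1,1) blocked at (2,4)]
  WB@(2,4): attacks (3,5) (3,3) (4,2) (1,5) (1,3) (0,2) [ray(1,-1) blocked at (4,2); ray(-1,-1) blocked at (0,2)]
  WK@(3,0): attacks (3,1) (4,0) (2,0) (4,1) (2,1)
  WR@(4,4): attacks (4,5) (4,3) (4,2) (5,4) (3,4) (2,4) [ray(0,-1) blocked at (4,2); ray(-1,0) blocked at (2,4)]
  WR@(5,2): attacks (5,3) (5,4) (5,5) (5,1) (5,0) (4,2) [ray(-1,0) blocked at (4,2)]
Union (29 distinct): (0,0) (0,1) (0,2) (0,3) (0,4) (0,5) (1,1) (1,2) (1,3) (1,5) (2,0) (2,1) (2,2) (2,4) (3,1) (3,2) (3,3) (3,4) (3,5) (4,0) (4,1) (4,2) (4,3) (4,5) (5,0) (5,1) (5,3) (5,4) (5,5)

Answer: 29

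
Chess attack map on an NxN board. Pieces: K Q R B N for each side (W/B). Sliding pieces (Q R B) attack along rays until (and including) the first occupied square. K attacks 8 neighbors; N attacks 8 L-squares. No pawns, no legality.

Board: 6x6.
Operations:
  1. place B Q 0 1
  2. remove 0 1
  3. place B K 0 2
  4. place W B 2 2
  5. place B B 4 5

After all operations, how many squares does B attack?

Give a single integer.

Answer: 8

Derivation:
Op 1: place BQ@(0,1)
Op 2: remove (0,1)
Op 3: place BK@(0,2)
Op 4: place WB@(2,2)
Op 5: place BB@(4,5)
Per-piece attacks for B:
  BK@(0,2): attacks (0,3) (0,1) (1,2) (1,3) (1,1)
  BB@(4,5): attacks (5,4) (3,4) (2,3) (1,2) (0,1)
Union (8 distinct): (0,1) (0,3) (1,1) (1,2) (1,3) (2,3) (3,4) (5,4)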